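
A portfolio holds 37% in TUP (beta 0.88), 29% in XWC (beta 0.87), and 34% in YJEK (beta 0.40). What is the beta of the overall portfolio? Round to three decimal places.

0.714

β_P = Σ w_i β_i = 0.37×0.88 + 0.29×0.87 + 0.34×0.40 = 0.7139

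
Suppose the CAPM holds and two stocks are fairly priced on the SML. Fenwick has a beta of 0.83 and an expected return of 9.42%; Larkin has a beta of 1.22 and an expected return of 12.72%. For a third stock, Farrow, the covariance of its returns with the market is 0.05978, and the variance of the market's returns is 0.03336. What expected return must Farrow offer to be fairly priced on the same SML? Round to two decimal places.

17.56%

MRP = (12.72% − 9.42%) / (1.22 − 0.83) = 8.4615%
R_f = 9.42% − 0.83 × 8.4615% = 2.3970%
β_Farrow = Cov / Var(R_m) = 0.05978 / 0.03336 = 1.7920
E(R_Farrow) = R_f + β × MRP = 2.3970% + 1.7920 × 8.4615% = 17.56%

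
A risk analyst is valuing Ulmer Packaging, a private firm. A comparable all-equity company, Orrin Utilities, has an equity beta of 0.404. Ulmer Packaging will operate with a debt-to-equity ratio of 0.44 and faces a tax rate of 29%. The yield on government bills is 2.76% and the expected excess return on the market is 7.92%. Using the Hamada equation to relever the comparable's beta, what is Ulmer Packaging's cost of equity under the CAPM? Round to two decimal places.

β_L = β_U × [1 + (1 − t)(D/E)] = 0.404 × [1 + (1 − 0.29) × 0.44]
    = 0.404 × [1 + 0.71 × 0.44] = 0.404 × 1.3124 = 0.5302
E(R) = R_f + β_L × MRP = 2.76% + 0.5302 × 7.92% = 6.96%

6.96%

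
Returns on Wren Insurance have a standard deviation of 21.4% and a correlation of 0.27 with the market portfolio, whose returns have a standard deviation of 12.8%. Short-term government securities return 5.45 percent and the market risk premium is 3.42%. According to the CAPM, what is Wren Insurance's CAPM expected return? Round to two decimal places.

6.99%

β = ρ × σ_i / σ_m = 0.27 × 21.4% / 12.8% = 0.4514
E(R) = 5.45% + 0.4514 × 3.42% = 6.99%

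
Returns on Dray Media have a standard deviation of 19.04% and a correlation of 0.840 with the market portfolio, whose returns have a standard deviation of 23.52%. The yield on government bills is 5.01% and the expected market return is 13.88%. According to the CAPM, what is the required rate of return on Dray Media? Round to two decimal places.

11.04%

β = ρ × σ_i / σ_m = 0.840 × 19.04% / 23.52% = 0.6800
MRP = 13.88% − 5.01% = 8.87%
E(R) = 5.01% + 0.6800 × 8.87% = 11.04%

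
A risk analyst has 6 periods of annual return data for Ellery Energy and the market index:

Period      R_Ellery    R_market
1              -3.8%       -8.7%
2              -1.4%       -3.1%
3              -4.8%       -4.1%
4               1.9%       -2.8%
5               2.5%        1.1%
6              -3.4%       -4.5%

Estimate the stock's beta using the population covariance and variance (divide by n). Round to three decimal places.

0.733

Mean R_i = (-3.8 − 1.4 − 4.8 + 1.9 + 2.5 − 3.4) / 6 = -1.5000%
Mean R_m = (-8.7 − 3.1 − 4.1 − 2.8 + 1.1 − 4.5) / 6 = -3.6833%
Σ(R_i − R̄_i)(R_m − R̄_m) = 36.6600  ⇒  Cov = 36.6600 / 6 = 6.1100
Σ(R_m − R̄_m)² = 50.0083  ⇒  Var(R_m) = 50.0083 / 6 = 8.3347
β = Cov / Var(R_m) = 6.1100 / 8.3347 = 0.7331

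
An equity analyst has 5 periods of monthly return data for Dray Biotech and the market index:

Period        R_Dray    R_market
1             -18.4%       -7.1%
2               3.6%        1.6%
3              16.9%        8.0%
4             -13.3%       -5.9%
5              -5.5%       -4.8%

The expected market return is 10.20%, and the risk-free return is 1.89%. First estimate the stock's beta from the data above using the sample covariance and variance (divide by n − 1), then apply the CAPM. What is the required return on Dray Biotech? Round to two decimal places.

19.87%

Mean R_i = (-18.4 + 3.6 + 16.9 − 13.3 − 5.5) / 5 = -3.3400%
Mean R_m = (-7.1 + 1.6 + 8.0 − 5.9 − 4.8) / 5 = -1.6400%
Σ(R_i − R̄_i)(R_m − R̄_m) = 349.0820  ⇒  Cov = 349.0820 / 4 = 87.2705
Σ(R_m − R̄_m)² = 161.3720  ⇒  Var(R_m) = 161.3720 / 4 = 40.3430
β = Cov / Var(R_m) = 87.2705 / 40.3430 = 2.1632
MRP = 10.20% − 1.89% = 8.31%
E(R) = R_f + β × MRP = 1.89% + 2.1632 × 8.31% = 19.87%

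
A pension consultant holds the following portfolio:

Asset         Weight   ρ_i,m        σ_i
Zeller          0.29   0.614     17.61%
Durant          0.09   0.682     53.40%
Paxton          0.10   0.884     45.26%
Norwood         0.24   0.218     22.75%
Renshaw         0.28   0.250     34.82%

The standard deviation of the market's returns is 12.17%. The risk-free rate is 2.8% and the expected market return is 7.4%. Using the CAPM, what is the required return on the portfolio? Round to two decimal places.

8.11%

β_Zeller = 0.614 × 17.61% / 12.17% = 0.8885
β_Durant = 0.682 × 53.40% / 12.17% = 2.9925
β_Paxton = 0.884 × 45.26% / 12.17% = 3.2876
β_Norwood = 0.218 × 22.75% / 12.17% = 0.4075
β_Renshaw = 0.250 × 34.82% / 12.17% = 0.7153
β_P = Σ w_i β_i = 0.29×0.8885 + 0.09×2.9925 + 0.10×3.2876 + 0.24×0.4075 + 0.28×0.7153 = 1.1538
MRP = 7.4% − 2.8% = 4.60%
E(R_P) = R_f + β_P × MRP = 2.8% + 1.1538 × 4.6% = 8.11%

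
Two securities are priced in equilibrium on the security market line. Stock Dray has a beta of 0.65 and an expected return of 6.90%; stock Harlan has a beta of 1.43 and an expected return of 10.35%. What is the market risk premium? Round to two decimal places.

4.42%

Both satisfy E(R) = R_f + β·MRP, so the slope of the SML is
MRP = (10.35% − 6.90%) / (1.43 − 0.65) = 3.45% / 0.78 = 4.4231%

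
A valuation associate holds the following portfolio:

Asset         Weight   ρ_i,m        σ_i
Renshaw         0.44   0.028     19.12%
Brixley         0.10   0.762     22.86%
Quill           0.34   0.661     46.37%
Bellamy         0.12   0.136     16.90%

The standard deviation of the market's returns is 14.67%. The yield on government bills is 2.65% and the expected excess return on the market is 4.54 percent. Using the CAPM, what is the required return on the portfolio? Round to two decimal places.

β_Renshaw = 0.028 × 19.12% / 14.67% = 0.0365
β_Brixley = 0.762 × 22.86% / 14.67% = 1.1874
β_Quill = 0.661 × 46.37% / 14.67% = 2.0893
β_Bellamy = 0.136 × 16.90% / 14.67% = 0.1567
β_P = Σ w_i β_i = 0.44×0.0365 + 0.10×1.1874 + 0.34×2.0893 + 0.12×0.1567 = 0.8640
E(R_P) = R_f + β_P × MRP = 2.65% + 0.8640 × 4.54% = 6.57%

6.57%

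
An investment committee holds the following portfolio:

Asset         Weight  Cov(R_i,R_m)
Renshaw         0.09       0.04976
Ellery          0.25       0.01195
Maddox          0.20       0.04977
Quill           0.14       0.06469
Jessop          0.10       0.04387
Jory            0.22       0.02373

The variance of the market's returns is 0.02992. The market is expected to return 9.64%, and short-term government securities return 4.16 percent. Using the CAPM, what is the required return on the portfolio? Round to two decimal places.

10.77%

β_Renshaw = 0.04976 / 0.02992 = 1.6631
β_Ellery = 0.01195 / 0.02992 = 0.3994
β_Maddox = 0.04977 / 0.02992 = 1.6634
β_Quill = 0.06469 / 0.02992 = 2.1621
β_Jessop = 0.04387 / 0.02992 = 1.4662
β_Jory = 0.02373 / 0.02992 = 0.7931
β_P = Σ w_i β_i = 0.09×1.6631 + 0.25×0.3994 + 0.20×1.6634 + 0.14×2.1621 + 0.10×1.4662 + 0.22×0.7931 = 1.2060
MRP = 9.64% − 4.16% = 5.48%
E(R_P) = R_f + β_P × MRP = 4.16% + 1.2060 × 5.48% = 10.77%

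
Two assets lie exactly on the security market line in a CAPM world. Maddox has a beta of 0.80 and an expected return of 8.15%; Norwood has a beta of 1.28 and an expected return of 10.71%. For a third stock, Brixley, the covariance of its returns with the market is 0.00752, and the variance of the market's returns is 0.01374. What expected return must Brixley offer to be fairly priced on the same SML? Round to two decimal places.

6.80%

MRP = (10.71% − 8.15%) / (1.28 − 0.80) = 5.3333%
R_f = 8.15% − 0.80 × 5.3333% = 3.8834%
β_Brixley = Cov / Var(R_m) = 0.00752 / 0.01374 = 0.5473
E(R_Brixley) = R_f + β × MRP = 3.8834% + 0.5473 × 5.3333% = 6.80%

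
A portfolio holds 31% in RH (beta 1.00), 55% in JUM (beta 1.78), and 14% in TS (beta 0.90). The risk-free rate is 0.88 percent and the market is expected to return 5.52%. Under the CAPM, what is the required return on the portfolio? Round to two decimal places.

7.45%

β_P = Σ w_i β_i = 0.31×1.00 + 0.55×1.78 + 0.14×0.90 = 1.4150
MRP = 5.52% − 0.88% = 4.64%
E(R_P) = R_f + β_P × MRP = 0.88% + 1.4150 × 4.64% = 7.45%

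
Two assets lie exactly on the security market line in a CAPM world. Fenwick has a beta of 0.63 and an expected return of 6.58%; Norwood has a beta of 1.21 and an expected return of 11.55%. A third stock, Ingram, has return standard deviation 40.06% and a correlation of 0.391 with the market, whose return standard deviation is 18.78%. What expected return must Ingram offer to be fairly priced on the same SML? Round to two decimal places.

8.33%

MRP = (11.55% − 6.58%) / (1.21 − 0.63) = 8.5690%
R_f = 6.58% − 0.63 × 8.5690% = 1.1815%
β_Ingram = ρ·σ_i/σ_m = 0.391 × 40.06 / 18.78 = 0.8341
E(R_Ingram) = R_f + β × MRP = 1.1815% + 0.8341 × 8.5690% = 8.33%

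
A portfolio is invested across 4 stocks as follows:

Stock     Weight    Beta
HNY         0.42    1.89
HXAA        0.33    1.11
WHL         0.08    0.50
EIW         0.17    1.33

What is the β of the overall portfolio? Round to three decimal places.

1.426

β_P = Σ w_i β_i = 0.42×1.89 + 0.33×1.11 + 0.08×0.50 + 0.17×1.33 = 1.4262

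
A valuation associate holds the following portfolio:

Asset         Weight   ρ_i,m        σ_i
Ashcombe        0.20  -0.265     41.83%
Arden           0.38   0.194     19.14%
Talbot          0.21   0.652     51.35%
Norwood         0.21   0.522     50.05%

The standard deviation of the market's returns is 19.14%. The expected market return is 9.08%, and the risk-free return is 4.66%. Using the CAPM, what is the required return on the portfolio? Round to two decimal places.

β_Ashcombe = -0.265 × 41.83% / 19.14% = -0.5792
β_Arden = 0.194 × 19.14% / 19.14% = 0.1940
β_Talbot = 0.652 × 51.35% / 19.14% = 1.7492
β_Norwood = 0.522 × 50.05% / 19.14% = 1.3650
β_P = Σ w_i β_i = 0.20×-0.5792 + 0.38×0.1940 + 0.21×1.7492 + 0.21×1.3650 = 0.6119
MRP = 9.08% − 4.66% = 4.42%
E(R_P) = R_f + β_P × MRP = 4.66% + 0.6119 × 4.42% = 7.36%

7.36%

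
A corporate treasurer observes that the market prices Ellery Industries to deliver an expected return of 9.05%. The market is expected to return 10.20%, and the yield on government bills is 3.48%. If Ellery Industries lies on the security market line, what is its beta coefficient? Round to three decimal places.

0.829

MRP = 10.20% − 3.48% = 6.72%
β = (E(R) − R_f) / MRP = (9.05% − 3.48%) / 6.72% = 5.57% / 6.72% = 0.829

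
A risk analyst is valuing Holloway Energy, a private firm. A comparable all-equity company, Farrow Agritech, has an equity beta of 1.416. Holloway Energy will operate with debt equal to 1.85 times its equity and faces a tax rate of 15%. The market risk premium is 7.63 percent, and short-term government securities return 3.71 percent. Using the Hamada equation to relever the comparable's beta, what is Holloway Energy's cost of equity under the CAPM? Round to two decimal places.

31.50%

β_L = β_U × [1 + (1 − t)(D/E)] = 1.416 × [1 + (1 − 0.15) × 1.85]
    = 1.416 × [1 + 0.85 × 1.85] = 1.416 × 2.5725 = 3.6427
E(R) = R_f + β_L × MRP = 3.71% + 3.6427 × 7.63% = 31.50%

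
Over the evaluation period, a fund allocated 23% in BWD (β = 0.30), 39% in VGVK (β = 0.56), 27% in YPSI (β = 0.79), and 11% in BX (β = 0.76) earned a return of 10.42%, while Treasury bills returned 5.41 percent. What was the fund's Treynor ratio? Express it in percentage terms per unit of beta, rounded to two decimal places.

β_P = 0.23×0.30 + 0.39×0.56 + 0.27×0.79 + 0.11×0.76 = 0.5843
Treynor = (R_P − R_f) / β_P = (10.42% − 5.41%) / 0.5843 = 5.01% / 0.5843 = 8.57%

8.57%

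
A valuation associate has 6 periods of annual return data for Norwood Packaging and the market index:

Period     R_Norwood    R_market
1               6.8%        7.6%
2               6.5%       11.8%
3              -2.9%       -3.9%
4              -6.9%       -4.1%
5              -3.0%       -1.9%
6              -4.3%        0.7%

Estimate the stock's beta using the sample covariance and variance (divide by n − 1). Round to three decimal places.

0.821

Mean R_i = (6.8 + 6.5 − 2.9 − 6.9 − 3.0 − 4.3) / 6 = -0.6333%
Mean R_m = (7.6 + 11.8 − 3.9 − 4.1 − 1.9 + 0.7) / 6 = 1.7000%
Σ(R_i − R̄_i)(R_m − R̄_m) = 177.1300  ⇒  Cov = 177.1300 / 5 = 35.4260
Σ(R_m − R̄_m)² = 215.7800  ⇒  Var(R_m) = 215.7800 / 5 = 43.1560
β = Cov / Var(R_m) = 35.4260 / 43.1560 = 0.8209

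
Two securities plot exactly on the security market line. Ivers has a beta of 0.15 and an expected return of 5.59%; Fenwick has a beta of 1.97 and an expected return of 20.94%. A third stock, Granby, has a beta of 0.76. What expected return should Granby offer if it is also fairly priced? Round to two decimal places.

MRP (SML slope) = (20.94% − 5.59%) / (1.97 − 0.15) = 15.35% / 1.82 = 8.4341%
R_f (intercept) = 5.59% − 0.15 × 8.4341% = 4.3249%
E(R_Granby) = R_f + β × MRP = 4.3249% + 0.76 × 8.4341% = 10.73%

10.73%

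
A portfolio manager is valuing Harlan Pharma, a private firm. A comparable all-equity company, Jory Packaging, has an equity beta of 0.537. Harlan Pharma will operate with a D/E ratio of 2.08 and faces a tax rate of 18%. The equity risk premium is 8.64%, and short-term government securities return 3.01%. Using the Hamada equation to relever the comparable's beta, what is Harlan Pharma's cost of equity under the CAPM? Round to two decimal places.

15.56%

β_L = β_U × [1 + (1 − t)(D/E)] = 0.537 × [1 + (1 − 0.18) × 2.08]
    = 0.537 × [1 + 0.82 × 2.08] = 0.537 × 2.7056 = 1.4529
E(R) = R_f + β_L × MRP = 3.01% + 1.4529 × 8.64% = 15.56%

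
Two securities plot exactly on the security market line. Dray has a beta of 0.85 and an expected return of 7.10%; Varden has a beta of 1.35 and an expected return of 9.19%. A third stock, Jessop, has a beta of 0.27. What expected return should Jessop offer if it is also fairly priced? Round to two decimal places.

MRP (SML slope) = (9.19% − 7.10%) / (1.35 − 0.85) = 2.09% / 0.50 = 4.1800%
R_f (intercept) = 7.10% − 0.85 × 4.1800% = 3.5470%
E(R_Jessop) = R_f + β × MRP = 3.5470% + 0.27 × 4.1800% = 4.68%

4.68%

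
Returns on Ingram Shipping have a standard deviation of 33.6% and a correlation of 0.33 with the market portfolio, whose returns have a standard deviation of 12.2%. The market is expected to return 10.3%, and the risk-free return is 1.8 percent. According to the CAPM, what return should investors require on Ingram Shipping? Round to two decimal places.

β = ρ × σ_i / σ_m = 0.33 × 33.6% / 12.2% = 0.9089
MRP = 10.3% − 1.8% = 8.50%
E(R) = 1.8% + 0.9089 × 8.5% = 9.53%

9.53%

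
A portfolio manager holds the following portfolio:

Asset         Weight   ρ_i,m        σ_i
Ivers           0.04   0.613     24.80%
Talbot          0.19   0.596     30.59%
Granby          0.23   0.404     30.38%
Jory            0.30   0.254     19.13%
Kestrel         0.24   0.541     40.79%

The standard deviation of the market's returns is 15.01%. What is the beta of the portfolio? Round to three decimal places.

β_Ivers = 0.613 × 24.80% / 15.01% = 1.0128
β_Talbot = 0.596 × 30.59% / 15.01% = 1.2146
β_Granby = 0.404 × 30.38% / 15.01% = 0.8177
β_Jory = 0.254 × 19.13% / 15.01% = 0.3237
β_Kestrel = 0.541 × 40.79% / 15.01% = 1.4702
β_P = Σ w_i β_i = 0.04×1.0128 + 0.19×1.2146 + 0.23×0.8177 + 0.30×0.3237 + 0.24×1.4702 = 0.9093

0.909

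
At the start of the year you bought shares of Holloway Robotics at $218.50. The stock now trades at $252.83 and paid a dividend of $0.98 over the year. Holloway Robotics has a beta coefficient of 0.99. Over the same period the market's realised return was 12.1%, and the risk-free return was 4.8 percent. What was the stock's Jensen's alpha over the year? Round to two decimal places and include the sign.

+4.13%

Realised HPR = (P1 + D1 − P0) / P0 = (252.83 + 0.98 − 218.50) / 218.50 = 35.31 / 218.50 = 16.1602%
MRP = 12.1% − 4.8% = 7.30%
CAPM required = R_f + β·MRP = 4.8% + 0.99 × 7.3% = 12.0270%
α = realised − required = 16.1602% − 12.0270% = +4.13%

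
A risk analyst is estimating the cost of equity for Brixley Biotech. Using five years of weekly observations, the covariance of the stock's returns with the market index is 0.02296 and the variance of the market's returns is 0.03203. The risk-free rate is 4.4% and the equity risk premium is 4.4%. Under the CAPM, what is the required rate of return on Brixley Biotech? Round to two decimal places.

β = Cov(R_i, R_m) / Var(R_m) = 0.02296 / 0.03203 = 0.7168
E(R) = R_f + β × MRP = 4.4% + 0.7168 × 4.4% = 7.55%

7.55%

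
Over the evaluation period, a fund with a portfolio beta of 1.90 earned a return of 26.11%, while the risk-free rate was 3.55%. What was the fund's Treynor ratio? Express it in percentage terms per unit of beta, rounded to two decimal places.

11.87%

Treynor = (R_P − R_f) / β_P = (26.11% − 3.55%) / 1.9000 = 22.56% / 1.9000 = 11.87%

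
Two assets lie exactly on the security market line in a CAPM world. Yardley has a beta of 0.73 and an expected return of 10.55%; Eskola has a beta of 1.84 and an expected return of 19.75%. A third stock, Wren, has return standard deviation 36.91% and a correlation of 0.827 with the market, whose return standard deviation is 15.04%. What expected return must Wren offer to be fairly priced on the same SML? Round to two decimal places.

MRP = (19.75% − 10.55%) / (1.84 − 0.73) = 8.2883%
R_f = 10.55% − 0.73 × 8.2883% = 4.4995%
β_Wren = ρ·σ_i/σ_m = 0.827 × 36.91 / 15.04 = 2.0296
E(R_Wren) = R_f + β × MRP = 4.4995% + 2.0296 × 8.2883% = 21.32%

21.32%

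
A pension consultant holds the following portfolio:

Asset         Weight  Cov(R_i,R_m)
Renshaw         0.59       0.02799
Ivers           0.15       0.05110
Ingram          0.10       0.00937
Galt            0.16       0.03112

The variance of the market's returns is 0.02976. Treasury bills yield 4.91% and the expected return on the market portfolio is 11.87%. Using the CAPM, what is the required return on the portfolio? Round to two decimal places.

β_Renshaw = 0.02799 / 0.02976 = 0.9405
β_Ivers = 0.05110 / 0.02976 = 1.7171
β_Ingram = 0.00937 / 0.02976 = 0.3149
β_Galt = 0.03112 / 0.02976 = 1.0457
β_P = Σ w_i β_i = 0.59×0.9405 + 0.15×1.7171 + 0.10×0.3149 + 0.16×1.0457 = 1.0113
MRP = 11.87% − 4.91% = 6.96%
E(R_P) = R_f + β_P × MRP = 4.91% + 1.0113 × 6.96% = 11.95%

11.95%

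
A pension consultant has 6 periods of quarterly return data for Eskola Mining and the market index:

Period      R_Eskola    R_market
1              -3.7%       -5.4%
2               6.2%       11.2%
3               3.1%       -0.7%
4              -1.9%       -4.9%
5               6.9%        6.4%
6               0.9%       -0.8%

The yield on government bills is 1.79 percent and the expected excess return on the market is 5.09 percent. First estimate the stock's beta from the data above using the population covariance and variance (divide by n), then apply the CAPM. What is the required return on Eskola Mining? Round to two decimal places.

Mean R_i = (-3.7 + 6.2 + 3.1 − 1.9 + 6.9 + 0.9) / 6 = 1.9167%
Mean R_m = (-5.4 + 11.2 − 0.7 − 4.9 + 6.4 − 0.8) / 6 = 0.9667%
Σ(R_i − R̄_i)(R_m − R̄_m) = 128.8833  ⇒  Cov = 128.8833 / 6 = 21.4806
Σ(R_m − R̄_m)² = 215.0933  ⇒  Var(R_m) = 215.0933 / 6 = 35.8489
β = Cov / Var(R_m) = 21.4806 / 35.8489 = 0.5992
E(R) = R_f + β × MRP = 1.79% + 0.5992 × 5.09% = 4.84%

4.84%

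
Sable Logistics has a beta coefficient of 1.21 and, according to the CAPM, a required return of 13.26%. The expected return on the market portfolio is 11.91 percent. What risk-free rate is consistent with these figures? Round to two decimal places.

5.48%

E(R) = R_f + β(E(R_m) − R_f) = R_f(1 − β) + β·E(R_m)
13.26% = R_f × (1 − 1.21) + 1.21 × 11.91%
13.26% = R_f × -0.21 + 14.4111%
R_f = (13.26% − 14.4111%) / -0.21 = 5.48%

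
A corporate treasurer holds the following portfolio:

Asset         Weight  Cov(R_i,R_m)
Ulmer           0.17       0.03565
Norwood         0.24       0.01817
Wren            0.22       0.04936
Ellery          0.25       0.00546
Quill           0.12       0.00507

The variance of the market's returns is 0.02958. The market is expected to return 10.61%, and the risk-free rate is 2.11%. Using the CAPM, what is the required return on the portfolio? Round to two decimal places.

8.79%

β_Ulmer = 0.03565 / 0.02958 = 1.2052
β_Norwood = 0.01817 / 0.02958 = 0.6143
β_Wren = 0.04936 / 0.02958 = 1.6687
β_Ellery = 0.00546 / 0.02958 = 0.1846
β_Quill = 0.00507 / 0.02958 = 0.1714
β_P = Σ w_i β_i = 0.17×1.2052 + 0.24×0.6143 + 0.22×1.6687 + 0.25×0.1846 + 0.12×0.1714 = 0.7861
MRP = 10.61% − 2.11% = 8.50%
E(R_P) = R_f + β_P × MRP = 2.11% + 0.7861 × 8.50% = 8.79%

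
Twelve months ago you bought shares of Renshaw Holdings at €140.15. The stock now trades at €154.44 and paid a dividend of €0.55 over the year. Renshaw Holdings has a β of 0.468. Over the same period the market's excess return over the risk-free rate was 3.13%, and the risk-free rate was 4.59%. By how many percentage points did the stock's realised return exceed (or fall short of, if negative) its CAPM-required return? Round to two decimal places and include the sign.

Realised HPR = (P1 + D1 − P0) / P0 = (154.44 + 0.55 − 140.15) / 140.15 = 14.84 / 140.15 = 10.5887%
CAPM required = R_f + β·MRP = 4.59% + 0.468 × 3.13% = 6.05484%
α = realised − required = 10.5887% − 6.05484% = +4.53%

+4.53%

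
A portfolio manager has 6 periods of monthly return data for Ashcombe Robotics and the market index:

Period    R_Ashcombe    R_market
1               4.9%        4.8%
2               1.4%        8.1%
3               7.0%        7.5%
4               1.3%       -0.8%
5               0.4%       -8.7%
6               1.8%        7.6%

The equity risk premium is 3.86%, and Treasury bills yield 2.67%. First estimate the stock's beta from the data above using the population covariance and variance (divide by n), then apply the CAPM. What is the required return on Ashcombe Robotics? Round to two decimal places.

Mean R_i = (4.9 + 1.4 + 7.0 + 1.3 + 0.4 + 1.8) / 6 = 2.8000%
Mean R_m = (4.8 + 8.1 + 7.5 − 0.8 − 8.7 + 7.6) / 6 = 3.0833%
Σ(R_i − R̄_i)(R_m − R̄_m) = 44.7200  ⇒  Cov = 44.7200 / 6 = 7.4533
Σ(R_m − R̄_m)² = 221.9483  ⇒  Var(R_m) = 221.9483 / 6 = 36.9914
β = Cov / Var(R_m) = 7.4533 / 36.9914 = 0.2015
E(R) = R_f + β × MRP = 2.67% + 0.2015 × 3.86% = 3.45%

3.45%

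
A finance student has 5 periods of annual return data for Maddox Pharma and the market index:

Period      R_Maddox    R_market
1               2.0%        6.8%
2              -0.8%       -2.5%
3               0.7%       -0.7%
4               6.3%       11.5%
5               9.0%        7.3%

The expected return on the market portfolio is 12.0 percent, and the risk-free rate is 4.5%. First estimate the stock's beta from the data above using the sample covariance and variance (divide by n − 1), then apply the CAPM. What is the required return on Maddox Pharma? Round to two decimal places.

Mean R_i = (2.0 − 0.8 + 0.7 + 6.3 + 9.0) / 5 = 3.4400%
Mean R_m = (6.8 − 2.5 − 0.7 + 11.5 + 7.3) / 5 = 4.4800%
Σ(R_i − R̄_i)(R_m − R̄_m) = 76.2040  ⇒  Cov = 76.2040 / 4 = 19.0510
Σ(R_m − R̄_m)² = 138.1680  ⇒  Var(R_m) = 138.1680 / 4 = 34.5420
β = Cov / Var(R_m) = 19.0510 / 34.5420 = 0.5515
MRP = 12.0% − 4.5% = 7.50%
E(R) = R_f + β × MRP = 4.5% + 0.5515 × 7.5% = 8.64%

8.64%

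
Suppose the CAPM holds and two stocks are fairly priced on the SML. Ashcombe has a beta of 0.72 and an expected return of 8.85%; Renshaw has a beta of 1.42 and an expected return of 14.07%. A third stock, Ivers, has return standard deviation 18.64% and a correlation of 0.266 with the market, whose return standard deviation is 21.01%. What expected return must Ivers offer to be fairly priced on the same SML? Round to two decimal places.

5.24%

MRP = (14.07% − 8.85%) / (1.42 − 0.72) = 7.4571%
R_f = 8.85% − 0.72 × 7.4571% = 3.4809%
β_Ivers = ρ·σ_i/σ_m = 0.266 × 18.64 / 21.01 = 0.2360
E(R_Ivers) = R_f + β × MRP = 3.4809% + 0.2360 × 7.4571% = 5.24%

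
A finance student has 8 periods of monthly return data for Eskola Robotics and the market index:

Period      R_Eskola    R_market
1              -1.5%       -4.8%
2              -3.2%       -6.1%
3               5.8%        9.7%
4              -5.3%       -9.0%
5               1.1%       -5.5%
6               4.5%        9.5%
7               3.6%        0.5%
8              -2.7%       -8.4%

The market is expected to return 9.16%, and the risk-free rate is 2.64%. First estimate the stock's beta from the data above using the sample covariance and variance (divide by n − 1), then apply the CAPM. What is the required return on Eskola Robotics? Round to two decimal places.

Mean R_i = (-1.5 − 3.2 + 5.8 − 5.3 + 1.1 + 4.5 + 3.6 − 2.7) / 8 = 0.2875%
Mean R_m = (-4.8 − 6.1 + 9.7 − 9.0 − 5.5 + 9.5 + 0.5 − 8.4) / 8 = -1.7625%
Σ(R_i − R̄_i)(R_m − R̄_m) = 195.9138  ⇒  Cov = 195.9138 / 7 = 27.9877
Σ(R_m − R̄_m)² = 401.7988  ⇒  Var(R_m) = 401.7988 / 7 = 57.3998
β = Cov / Var(R_m) = 27.9877 / 57.3998 = 0.4876
MRP = 9.16% − 2.64% = 6.52%
E(R) = R_f + β × MRP = 2.64% + 0.4876 × 6.52% = 5.82%

5.82%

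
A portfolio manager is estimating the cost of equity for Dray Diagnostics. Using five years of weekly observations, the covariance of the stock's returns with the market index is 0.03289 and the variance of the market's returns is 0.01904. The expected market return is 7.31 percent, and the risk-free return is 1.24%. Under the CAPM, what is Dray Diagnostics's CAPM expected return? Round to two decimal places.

11.73%

β = Cov(R_i, R_m) / Var(R_m) = 0.03289 / 0.01904 = 1.7274
MRP = 7.31% − 1.24% = 6.07%
E(R) = R_f + β × MRP = 1.24% + 1.7274 × 6.07% = 11.73%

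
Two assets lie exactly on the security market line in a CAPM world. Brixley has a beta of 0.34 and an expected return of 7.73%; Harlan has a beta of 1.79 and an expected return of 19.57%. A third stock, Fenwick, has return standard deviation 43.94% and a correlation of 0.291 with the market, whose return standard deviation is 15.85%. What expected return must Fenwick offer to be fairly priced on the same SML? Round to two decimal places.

11.54%

MRP = (19.57% − 7.73%) / (1.79 − 0.34) = 8.1655%
R_f = 7.73% − 0.34 × 8.1655% = 4.9537%
β_Fenwick = ρ·σ_i/σ_m = 0.291 × 43.94 / 15.85 = 0.8067
E(R_Fenwick) = R_f + β × MRP = 4.9537% + 0.8067 × 8.1655% = 11.54%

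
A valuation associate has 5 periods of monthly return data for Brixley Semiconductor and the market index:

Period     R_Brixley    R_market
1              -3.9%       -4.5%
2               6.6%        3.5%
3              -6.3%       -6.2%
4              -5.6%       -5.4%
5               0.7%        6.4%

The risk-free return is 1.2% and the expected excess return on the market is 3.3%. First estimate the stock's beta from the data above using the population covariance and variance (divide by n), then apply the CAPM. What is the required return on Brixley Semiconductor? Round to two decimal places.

Mean R_i = (-3.9 + 6.6 − 6.3 − 5.6 + 0.7) / 5 = -1.7000%
Mean R_m = (-4.5 + 3.5 − 6.2 − 5.4 + 6.4) / 5 = -1.2400%
Σ(R_i − R̄_i)(R_m − R̄_m) = 103.8900  ⇒  Cov = 103.8900 / 5 = 20.7780
Σ(R_m − R̄_m)² = 133.3720  ⇒  Var(R_m) = 133.3720 / 5 = 26.6744
β = Cov / Var(R_m) = 20.7780 / 26.6744 = 0.7789
E(R) = R_f + β × MRP = 1.2% + 0.7789 × 3.3% = 3.77%

3.77%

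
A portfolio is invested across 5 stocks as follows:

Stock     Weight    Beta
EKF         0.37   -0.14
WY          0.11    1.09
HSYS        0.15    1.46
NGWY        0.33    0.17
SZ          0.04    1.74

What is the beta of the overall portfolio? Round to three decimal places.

0.413

β_P = Σ w_i β_i = 0.37×-0.14 + 0.11×1.09 + 0.15×1.46 + 0.33×0.17 + 0.04×1.74 = 0.4128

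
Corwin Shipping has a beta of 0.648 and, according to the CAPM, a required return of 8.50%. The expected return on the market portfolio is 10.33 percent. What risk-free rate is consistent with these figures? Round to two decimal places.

5.13%

E(R) = R_f + β(E(R_m) − R_f) = R_f(1 − β) + β·E(R_m)
8.50% = R_f × (1 − 0.648) + 0.648 × 10.33%
8.50% = R_f × 0.352 + 6.69384%
R_f = (8.50% − 6.69384%) / 0.352 = 5.13%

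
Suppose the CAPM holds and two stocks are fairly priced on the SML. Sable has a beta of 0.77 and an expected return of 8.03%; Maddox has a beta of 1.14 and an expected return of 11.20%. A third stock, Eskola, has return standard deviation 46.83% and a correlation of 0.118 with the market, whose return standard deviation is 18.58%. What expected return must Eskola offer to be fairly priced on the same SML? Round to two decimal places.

MRP = (11.20% − 8.03%) / (1.14 − 0.77) = 8.5676%
R_f = 8.03% − 0.77 × 8.5676% = 1.4329%
β_Eskola = ρ·σ_i/σ_m = 0.118 × 46.83 / 18.58 = 0.2974
E(R_Eskola) = R_f + β × MRP = 1.4329% + 0.2974 × 8.5676% = 3.98%

3.98%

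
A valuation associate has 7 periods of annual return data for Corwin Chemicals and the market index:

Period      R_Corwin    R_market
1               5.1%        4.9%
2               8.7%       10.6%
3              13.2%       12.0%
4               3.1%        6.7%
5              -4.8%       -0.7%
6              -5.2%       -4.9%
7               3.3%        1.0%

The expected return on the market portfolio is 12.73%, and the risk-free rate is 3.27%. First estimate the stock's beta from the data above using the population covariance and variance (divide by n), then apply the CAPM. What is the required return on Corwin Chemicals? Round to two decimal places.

Mean R_i = (5.1 + 8.7 + 13.2 + 3.1 − 4.8 − 5.2 + 3.3) / 7 = 3.3429%
Mean R_m = (4.9 + 10.6 + 12.0 + 6.7 − 0.7 − 4.9 + 1.0) / 7 = 4.2286%
Σ(R_i − R̄_i)(R_m − R̄_m) = 229.5714  ⇒  Cov = 229.5714 / 7 = 32.7959
Σ(R_m − R̄_m)² = 225.5943  ⇒  Var(R_m) = 225.5943 / 7 = 32.2278
β = Cov / Var(R_m) = 32.7959 / 32.2278 = 1.0176
MRP = 12.73% − 3.27% = 9.46%
E(R) = R_f + β × MRP = 3.27% + 1.0176 × 9.46% = 12.90%

12.90%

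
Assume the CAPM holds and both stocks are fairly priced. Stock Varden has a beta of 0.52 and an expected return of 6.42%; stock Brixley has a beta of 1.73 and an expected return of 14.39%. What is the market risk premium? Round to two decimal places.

Both satisfy E(R) = R_f + β·MRP, so the slope of the SML is
MRP = (14.39% − 6.42%) / (1.73 − 0.52) = 7.97% / 1.21 = 6.5868%

6.59%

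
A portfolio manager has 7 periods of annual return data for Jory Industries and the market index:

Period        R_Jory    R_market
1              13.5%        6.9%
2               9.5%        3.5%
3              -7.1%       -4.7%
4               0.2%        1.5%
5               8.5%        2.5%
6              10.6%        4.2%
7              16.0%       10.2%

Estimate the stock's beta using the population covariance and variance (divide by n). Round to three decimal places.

1.647

Mean R_i = (13.5 + 9.5 − 7.1 + 0.2 + 8.5 + 10.6 + 16.0) / 7 = 7.3143%
Mean R_m = (6.9 + 3.5 − 4.7 + 1.5 + 2.5 + 4.2 + 10.2) / 7 = 3.4429%
Σ(R_i − R̄_i)(R_m − R̄_m) = 212.7657  ⇒  Cov = 212.7657 / 7 = 30.3951
Σ(R_m − R̄_m)² = 129.1571  ⇒  Var(R_m) = 129.1571 / 7 = 18.4510
β = Cov / Var(R_m) = 30.3951 / 18.4510 = 1.6473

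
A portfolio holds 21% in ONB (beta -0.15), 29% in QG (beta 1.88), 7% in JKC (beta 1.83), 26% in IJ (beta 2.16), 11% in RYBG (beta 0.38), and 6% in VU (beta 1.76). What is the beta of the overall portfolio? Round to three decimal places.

β_P = Σ w_i β_i = 0.21×-0.15 + 0.29×1.88 + 0.07×1.83 + 0.26×2.16 + 0.11×0.38 + 0.06×1.76 = 1.3508

1.351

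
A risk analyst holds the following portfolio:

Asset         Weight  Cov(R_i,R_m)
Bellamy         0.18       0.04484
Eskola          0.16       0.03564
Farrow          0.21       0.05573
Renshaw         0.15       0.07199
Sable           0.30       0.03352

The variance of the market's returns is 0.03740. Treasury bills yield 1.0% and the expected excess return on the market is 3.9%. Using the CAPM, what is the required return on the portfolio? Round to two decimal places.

β_Bellamy = 0.04484 / 0.03740 = 1.1989
β_Eskola = 0.03564 / 0.03740 = 0.9529
β_Farrow = 0.05573 / 0.03740 = 1.4901
β_Renshaw = 0.07199 / 0.03740 = 1.9249
β_Sable = 0.03352 / 0.03740 = 0.8963
β_P = Σ w_i β_i = 0.18×1.1989 + 0.16×0.9529 + 0.21×1.4901 + 0.15×1.9249 + 0.30×0.8963 = 1.2388
E(R_P) = R_f + β_P × MRP = 1.0% + 1.2388 × 3.9% = 5.83%

5.83%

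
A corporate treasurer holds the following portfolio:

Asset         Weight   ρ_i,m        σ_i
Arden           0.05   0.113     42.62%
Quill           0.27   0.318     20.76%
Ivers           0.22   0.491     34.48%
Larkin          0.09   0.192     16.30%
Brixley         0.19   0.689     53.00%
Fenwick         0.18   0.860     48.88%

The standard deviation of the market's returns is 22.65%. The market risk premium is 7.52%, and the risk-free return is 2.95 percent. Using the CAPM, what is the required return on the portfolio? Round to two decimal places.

β_Arden = 0.113 × 42.62% / 22.65% = 0.2126
β_Quill = 0.318 × 20.76% / 22.65% = 0.2915
β_Ivers = 0.491 × 34.48% / 22.65% = 0.7474
β_Larkin = 0.192 × 16.30% / 22.65% = 0.1382
β_Brixley = 0.689 × 53.00% / 22.65% = 1.6122
β_Fenwick = 0.860 × 48.88% / 22.65% = 1.8559
β_P = Σ w_i β_i = 0.05×0.2126 + 0.27×0.2915 + 0.22×0.7474 + 0.09×0.1382 + 0.19×1.6122 + 0.18×1.8559 = 0.9066
E(R_P) = R_f + β_P × MRP = 2.95% + 0.9066 × 7.52% = 9.77%

9.77%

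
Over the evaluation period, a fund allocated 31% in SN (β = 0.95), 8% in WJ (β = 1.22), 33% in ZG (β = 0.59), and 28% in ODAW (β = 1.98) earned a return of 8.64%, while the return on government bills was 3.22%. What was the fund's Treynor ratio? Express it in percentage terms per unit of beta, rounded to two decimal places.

β_P = 0.31×0.95 + 0.08×1.22 + 0.33×0.59 + 0.28×1.98 = 1.1412
Treynor = (R_P − R_f) / β_P = (8.64% − 3.22%) / 1.1412 = 5.42% / 1.1412 = 4.75%

4.75%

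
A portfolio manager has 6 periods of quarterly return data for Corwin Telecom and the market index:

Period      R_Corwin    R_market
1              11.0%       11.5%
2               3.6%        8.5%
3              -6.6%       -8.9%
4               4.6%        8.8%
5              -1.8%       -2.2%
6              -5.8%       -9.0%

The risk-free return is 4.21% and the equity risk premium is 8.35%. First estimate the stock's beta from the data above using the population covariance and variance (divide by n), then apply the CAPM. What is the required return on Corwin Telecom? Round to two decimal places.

Mean R_i = (11.0 + 3.6 − 6.6 + 4.6 − 1.8 − 5.8) / 6 = 0.8333%
Mean R_m = (11.5 + 8.5 − 8.9 + 8.8 − 2.2 − 9.0) / 6 = 1.4500%
Σ(R_i − R̄_i)(R_m − R̄_m) = 305.2300  ⇒  Cov = 305.2300 / 6 = 50.8717
Σ(R_m − R̄_m)² = 434.3750  ⇒  Var(R_m) = 434.3750 / 6 = 72.3958
β = Cov / Var(R_m) = 50.8717 / 72.3958 = 0.7027
E(R) = R_f + β × MRP = 4.21% + 0.7027 × 8.35% = 10.08%

10.08%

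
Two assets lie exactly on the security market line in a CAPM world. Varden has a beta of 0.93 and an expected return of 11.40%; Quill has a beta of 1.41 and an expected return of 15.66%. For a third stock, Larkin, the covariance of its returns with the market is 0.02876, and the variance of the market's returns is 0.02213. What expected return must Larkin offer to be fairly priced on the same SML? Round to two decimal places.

MRP = (15.66% − 11.40%) / (1.41 − 0.93) = 8.8750%
R_f = 11.40% − 0.93 × 8.8750% = 3.1463%
β_Larkin = Cov / Var(R_m) = 0.02876 / 0.02213 = 1.2996
E(R_Larkin) = R_f + β × MRP = 3.1463% + 1.2996 × 8.8750% = 14.68%

14.68%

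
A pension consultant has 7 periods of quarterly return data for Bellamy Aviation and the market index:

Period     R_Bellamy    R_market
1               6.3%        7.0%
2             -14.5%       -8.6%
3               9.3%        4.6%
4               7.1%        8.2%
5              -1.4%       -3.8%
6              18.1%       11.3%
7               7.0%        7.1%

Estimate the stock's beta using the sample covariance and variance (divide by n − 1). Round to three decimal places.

Mean R_i = (6.3 − 14.5 + 9.3 + 7.1 − 1.4 + 18.1 + 7.0) / 7 = 4.5571%
Mean R_m = (7.0 − 8.6 + 4.6 + 8.2 − 3.8 + 11.3 + 7.1) / 7 = 3.6857%
Σ(R_i − R̄_i)(R_m − R̄_m) = 411.7757  ⇒  Cov = 411.7757 / 6 = 68.6293
Σ(R_m − R̄_m)² = 308.8086  ⇒  Var(R_m) = 308.8086 / 6 = 51.4681
β = Cov / Var(R_m) = 68.6293 / 51.4681 = 1.3334

1.333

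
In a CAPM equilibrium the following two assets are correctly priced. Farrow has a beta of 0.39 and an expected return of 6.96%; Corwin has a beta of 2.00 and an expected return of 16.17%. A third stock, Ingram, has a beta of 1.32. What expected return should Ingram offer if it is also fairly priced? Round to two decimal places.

MRP (SML slope) = (16.17% − 6.96%) / (2.00 − 0.39) = 9.21% / 1.61 = 5.7205%
R_f (intercept) = 6.96% − 0.39 × 5.7205% = 4.7290%
E(R_Ingram) = R_f + β × MRP = 4.7290% + 1.32 × 5.7205% = 12.28%

12.28%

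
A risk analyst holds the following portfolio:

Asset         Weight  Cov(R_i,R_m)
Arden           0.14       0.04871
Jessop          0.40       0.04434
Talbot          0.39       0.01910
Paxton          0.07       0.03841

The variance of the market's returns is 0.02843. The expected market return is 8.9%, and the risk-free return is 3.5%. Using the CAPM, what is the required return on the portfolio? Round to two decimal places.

β_Arden = 0.04871 / 0.02843 = 1.7133
β_Jessop = 0.04434 / 0.02843 = 1.5596
β_Talbot = 0.01910 / 0.02843 = 0.6718
β_Paxton = 0.03841 / 0.02843 = 1.3510
β_P = Σ w_i β_i = 0.14×1.7133 + 0.40×1.5596 + 0.39×0.6718 + 0.07×1.3510 = 1.2203
MRP = 8.9% − 3.5% = 5.40%
E(R_P) = R_f + β_P × MRP = 3.5% + 1.2203 × 5.4% = 10.09%

10.09%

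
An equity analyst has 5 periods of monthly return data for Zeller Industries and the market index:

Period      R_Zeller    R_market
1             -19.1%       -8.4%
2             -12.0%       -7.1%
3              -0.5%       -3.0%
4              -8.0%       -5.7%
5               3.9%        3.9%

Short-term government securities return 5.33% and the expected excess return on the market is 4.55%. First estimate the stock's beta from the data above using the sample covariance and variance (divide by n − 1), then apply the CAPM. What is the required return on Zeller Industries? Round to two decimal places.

Mean R_i = (-19.1 − 12.0 − 0.5 − 8.0 + 3.9) / 5 = -7.1400%
Mean R_m = (-8.4 − 7.1 − 3.0 − 5.7 + 3.9) / 5 = -4.0600%
Σ(R_i − R̄_i)(R_m − R̄_m) = 163.0080  ⇒  Cov = 163.0080 / 4 = 40.7520
Σ(R_m − R̄_m)² = 95.2520  ⇒  Var(R_m) = 95.2520 / 4 = 23.8130
β = Cov / Var(R_m) = 40.7520 / 23.8130 = 1.7113
E(R) = R_f + β × MRP = 5.33% + 1.7113 × 4.55% = 13.12%

13.12%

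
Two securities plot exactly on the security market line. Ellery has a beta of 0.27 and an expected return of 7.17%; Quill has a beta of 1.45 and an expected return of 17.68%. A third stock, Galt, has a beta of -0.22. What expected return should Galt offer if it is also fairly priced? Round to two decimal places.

MRP (SML slope) = (17.68% − 7.17%) / (1.45 − 0.27) = 10.51% / 1.18 = 8.9068%
R_f (intercept) = 7.17% − 0.27 × 8.9068% = 4.7652%
E(R_Galt) = R_f + β × MRP = 4.7652% + -0.22 × 8.9068% = 2.81%

2.81%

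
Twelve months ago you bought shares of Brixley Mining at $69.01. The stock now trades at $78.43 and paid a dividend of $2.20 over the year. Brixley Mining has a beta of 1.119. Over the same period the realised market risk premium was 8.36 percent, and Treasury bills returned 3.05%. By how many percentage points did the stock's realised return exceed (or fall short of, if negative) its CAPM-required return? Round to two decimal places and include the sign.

+4.43%

Realised HPR = (P1 + D1 − P0) / P0 = (78.43 + 2.20 − 69.01) / 69.01 = 11.62 / 69.01 = 16.8381%
CAPM required = R_f + β·MRP = 3.05% + 1.119 × 8.36% = 12.40484%
α = realised − required = 16.8381% − 12.40484% = +4.43%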